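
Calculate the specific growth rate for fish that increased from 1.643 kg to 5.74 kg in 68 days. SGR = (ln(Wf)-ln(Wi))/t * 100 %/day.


ln(W_f) = ln(5.74) = 1.7474592
ln(W_i) = ln(1.643) = 0.49652384
ln(W_f) - ln(W_i) = 1.7474592 - 0.49652384 = 1.2509354
SGR = 1.2509354 / 68 * 100 = 1.83961 %/day

1.83961 %/day


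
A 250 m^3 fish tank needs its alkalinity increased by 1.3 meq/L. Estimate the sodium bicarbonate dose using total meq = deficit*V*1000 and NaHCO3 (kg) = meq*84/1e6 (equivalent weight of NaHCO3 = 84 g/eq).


Tank volume in L = 250 m^3 * 1000 = 250000 L
Total meq required = 1.3 meq/L * 250000 L = 325000 meq
NaHCO3 mass = 325000 meq * 84 mg/meq / 1e6 = 27.3 kg

27.3 kg


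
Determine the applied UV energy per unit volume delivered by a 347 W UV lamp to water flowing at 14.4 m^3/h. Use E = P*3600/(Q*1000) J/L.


Energy delivered per hour = 347 W * 3600 s = 1249200 J/h
Volume treated per hour = 14.4 m^3/h * 1000 = 14400 L/h
dose = 1249200 / 14400 = 86.75 J/L

86.75 J/L


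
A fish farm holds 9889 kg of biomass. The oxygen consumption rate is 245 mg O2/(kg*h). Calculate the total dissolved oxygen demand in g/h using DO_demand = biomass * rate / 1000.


Total O2 consumption (mg/h) = 9889 kg * 245 mg/(kg*h) = 2422805 mg/h
Convert to g/h: 2422805 / 1000 = 2422.805 g/h

2422.805 g/h


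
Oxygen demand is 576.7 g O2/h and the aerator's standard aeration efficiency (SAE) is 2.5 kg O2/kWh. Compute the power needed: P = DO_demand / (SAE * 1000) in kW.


SAE in g O2/kWh = 2.5 * 1000 = 2500 g/kWh
P = DO_demand / SAE_g = 576.7 / 2500 = 0.23068 kW

0.23068 kW


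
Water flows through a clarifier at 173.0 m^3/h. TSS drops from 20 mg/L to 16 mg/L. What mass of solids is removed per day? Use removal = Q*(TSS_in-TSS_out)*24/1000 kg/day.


Concentration drop: TSS_in - TSS_out = 20 - 16 = 4 mg/L
Hourly solids removed = Q * dTSS = 173.0 m^3/h * 4 mg/L = 692 g/h  (m^3/h * mg/L = g/h)
Daily solids removed = 692 * 24 = 16608 g/day
Convert g to kg: 16608 / 1000 = 16.608 kg/day

16.608 kg/day


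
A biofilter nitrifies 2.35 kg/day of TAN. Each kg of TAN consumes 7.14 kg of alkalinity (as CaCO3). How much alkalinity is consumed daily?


Alkalinity factor: 7.14 kg CaCO3 consumed per kg TAN nitrified
alk = 2.35 kg TAN * 7.14 = 16.779 kg CaCO3/day

16.779 kg CaCO3/day


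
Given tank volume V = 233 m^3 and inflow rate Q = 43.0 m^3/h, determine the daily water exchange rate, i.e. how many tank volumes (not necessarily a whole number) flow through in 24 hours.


Daily flow volume = 43.0 m^3/h * 24 h = 1032 m^3/day
Exchanges = daily flow / tank volume = 1032 / 233 = 4.42918 exchanges/day

4.42918 exchanges/day


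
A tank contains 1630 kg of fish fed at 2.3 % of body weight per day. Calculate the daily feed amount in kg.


Feeding rate fraction = 2.3% / 100 = 0.023
Daily feed = 1630 kg * 0.023 = 37.49 kg/day

37.49 kg/day


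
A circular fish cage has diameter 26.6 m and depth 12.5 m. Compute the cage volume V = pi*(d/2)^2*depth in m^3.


r = d/2 = 26.6/2 = 13.3 m
Base area = pi*r^2 = pi*13.3^2 = 555.71632 m^2
Volume = 555.71632 * 12.5 = 6946.45 m^3

6946.45 m^3


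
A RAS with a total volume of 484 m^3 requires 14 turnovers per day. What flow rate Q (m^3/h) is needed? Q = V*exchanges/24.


Daily recirculation volume = 484 m^3 * 14 = 6776 m^3/day
Flow rate Q = daily volume / 24 h = 6776 / 24 = 282.333 m^3/h

282.333 m^3/h


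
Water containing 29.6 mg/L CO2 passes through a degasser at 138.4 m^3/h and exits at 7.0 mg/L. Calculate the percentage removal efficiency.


CO2_out / CO2_in = 7.0 / 29.6 = 0.23648649
Fraction remaining = 0.23648649
efficiency = (1 - 0.23648649) * 100 = 76.3514 %

76.3514 %


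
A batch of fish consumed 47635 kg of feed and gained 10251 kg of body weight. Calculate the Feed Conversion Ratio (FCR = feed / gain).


FCR = feed consumed / weight gained
FCR = 47635 kg / 10251 kg = 4.64686

4.64686


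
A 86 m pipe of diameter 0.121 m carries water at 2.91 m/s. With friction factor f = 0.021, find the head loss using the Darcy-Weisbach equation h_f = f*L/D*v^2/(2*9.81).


v^2 = 2.91^2 = 8.4681 m^2/s^2
L/D = 86/0.121 = 710.7438
h_f = f*(L/D)*v^2/(2g) = 0.021 * 710.7438 * 8.4681 / 19.62 = 6.44198 m

6.44198 m


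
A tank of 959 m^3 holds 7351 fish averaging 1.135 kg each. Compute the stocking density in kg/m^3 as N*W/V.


Total biomass = 7351 fish * 1.135 kg = 8343.385 kg
Density = total biomass / volume = 8343.385 / 959 = 8.70009 kg/m^3

8.70009 kg/m^3


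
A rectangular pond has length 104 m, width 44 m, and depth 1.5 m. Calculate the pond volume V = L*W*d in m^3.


Base area = L * W = 104 * 44 = 4576 m^2
Volume = area * depth = 4576 * 1.5 = 6864 m^3

6864 m^3


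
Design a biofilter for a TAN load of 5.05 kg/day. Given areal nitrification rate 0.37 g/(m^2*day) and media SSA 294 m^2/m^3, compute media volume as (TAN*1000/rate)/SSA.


A = 5.05*1000 / 0.37 = 13648.649 m^2
V = 13648.649 / 294 = 46.424

46.424 m^3


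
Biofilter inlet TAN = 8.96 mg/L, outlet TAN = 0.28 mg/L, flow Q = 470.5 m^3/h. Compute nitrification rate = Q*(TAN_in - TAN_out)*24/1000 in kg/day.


Concentration drop: TAN_in - TAN_out = 8.96 - 0.28 = 8.68 mg/L
Hourly TAN removed = Q * dTAN = 470.5 m^3/h * 8.68 mg/L = 4083.94 g/h  (m^3/h * mg/L = g/h)
Daily TAN removed = 4083.94 * 24 = 98014.56 g/day
Convert to kg/day: 98014.56 / 1000 = 98.01456 kg/day

98.01456 kg/day


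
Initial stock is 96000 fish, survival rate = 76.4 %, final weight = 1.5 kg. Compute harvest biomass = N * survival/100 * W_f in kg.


Survivors = 96000 * 76.4/100 = 73344 fish
Harvest biomass = survivors * W_f = 73344 * 1.5 = 110016 kg

110016 kg


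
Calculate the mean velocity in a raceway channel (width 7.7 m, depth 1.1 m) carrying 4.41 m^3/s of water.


Cross-sectional area = W * d = 7.7 * 1.1 = 8.47 m^2
Velocity = Q / A = 4.41 / 8.47 = 0.520661 m/s

0.520661 m/s


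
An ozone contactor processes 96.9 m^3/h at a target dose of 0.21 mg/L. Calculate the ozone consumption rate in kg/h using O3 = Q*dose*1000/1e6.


O3 demand (mg/h) = Q * dose * 1000 = 96.9 * 0.21 * 1000 = 20349 mg/h
Convert mg to kg: 20349 / 1e6 = 0.020349 kg/h

0.020349 kg/h


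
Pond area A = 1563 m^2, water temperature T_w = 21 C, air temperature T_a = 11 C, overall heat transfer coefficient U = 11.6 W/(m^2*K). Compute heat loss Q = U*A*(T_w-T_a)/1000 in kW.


Temperature difference dT = 21 - 11 = 10 K
Heat loss (W) = U * A * dT = 11.6 * 1563 * 10 = 181308 W
Convert to kW: 181308 / 1000 = 181.308 kW

181.308 kW


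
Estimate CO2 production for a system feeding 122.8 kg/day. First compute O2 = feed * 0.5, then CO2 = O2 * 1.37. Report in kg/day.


O2 = 122.8 * 0.5 = 61.4
CO2 = 61.4 * 1.37 = 84.118

84.118 kg/day


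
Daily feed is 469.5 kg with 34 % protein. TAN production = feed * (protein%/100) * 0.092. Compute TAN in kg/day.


Protein in feed = 469.5 * 34/100 = 159.63 kg/day
TAN = protein * 0.092 = 159.63 * 0.092 = 14.68596 kg/day

14.68596 kg/day


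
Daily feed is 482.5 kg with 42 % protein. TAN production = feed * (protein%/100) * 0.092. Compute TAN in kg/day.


Protein in feed = 482.5 * 42/100 = 202.65 kg/day
TAN = protein * 0.092 = 202.65 * 0.092 = 18.6438 kg/day

18.6438 kg/day


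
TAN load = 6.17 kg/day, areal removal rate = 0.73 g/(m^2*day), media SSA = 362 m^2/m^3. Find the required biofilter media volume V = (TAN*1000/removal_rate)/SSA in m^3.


A = 6.17*1000 / 0.73 = 8452.0548 m^2
V = 8452.0548 / 362 = 23.3482

23.3482 m^3


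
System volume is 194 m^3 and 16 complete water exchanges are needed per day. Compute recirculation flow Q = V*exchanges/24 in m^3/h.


Daily recirculation volume = 194 m^3 * 16 = 3104 m^3/day
Flow rate Q = daily volume / 24 h = 3104 / 24 = 129.333 m^3/h

129.333 m^3/h


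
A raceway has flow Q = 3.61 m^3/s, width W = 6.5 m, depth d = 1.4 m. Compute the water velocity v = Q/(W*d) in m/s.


Cross-sectional area = W * d = 6.5 * 1.4 = 9.1 m^2
Velocity = Q / A = 3.61 / 9.1 = 0.396703 m/s

0.396703 m/s


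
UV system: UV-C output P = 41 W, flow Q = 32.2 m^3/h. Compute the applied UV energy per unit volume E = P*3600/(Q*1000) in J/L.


Energy delivered per hour = 41 W * 3600 s = 147600 J/h
Volume treated per hour = 32.2 m^3/h * 1000 = 32200 L/h
dose = 147600 / 32200 = 4.58385 J/L

4.58385 J/L


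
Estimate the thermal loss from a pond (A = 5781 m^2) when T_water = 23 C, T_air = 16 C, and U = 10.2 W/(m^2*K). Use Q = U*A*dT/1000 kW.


Temperature difference dT = 23 - 16 = 7 K
Heat loss (W) = U * A * dT = 10.2 * 5781 * 7 = 412763.4 W
Convert to kW: 412763.4 / 1000 = 412.7634 kW

412.7634 kW


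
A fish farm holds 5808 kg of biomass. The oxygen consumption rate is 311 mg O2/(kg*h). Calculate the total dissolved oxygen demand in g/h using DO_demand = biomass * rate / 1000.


Total O2 consumption (mg/h) = 5808 kg * 311 mg/(kg*h) = 1806288 mg/h
Convert to g/h: 1806288 / 1000 = 1806.288 g/h

1806.288 g/h


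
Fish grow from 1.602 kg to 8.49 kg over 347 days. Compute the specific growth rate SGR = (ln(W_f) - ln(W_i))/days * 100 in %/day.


ln(W_f) = ln(8.49) = 2.138889
ln(W_i) = ln(1.602) = 0.47125285
ln(W_f) - ln(W_i) = 2.138889 - 0.47125285 = 1.6676361
SGR = 1.6676361 / 347 * 100 = 0.480587 %/day

0.480587 %/day


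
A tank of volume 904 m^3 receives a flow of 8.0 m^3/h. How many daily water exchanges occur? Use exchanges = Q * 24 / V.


Daily flow volume = 8.0 m^3/h * 24 h = 192 m^3/day
Exchanges = daily flow / tank volume = 192 / 904 = 0.212389 exchanges/day

0.212389 exchanges/day


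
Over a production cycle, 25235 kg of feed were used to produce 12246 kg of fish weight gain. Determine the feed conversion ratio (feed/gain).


FCR = feed consumed / weight gained
FCR = 25235 kg / 12246 kg = 2.06067

2.06067


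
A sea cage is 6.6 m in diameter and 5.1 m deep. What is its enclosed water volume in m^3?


r = d/2 = 6.6/2 = 3.3 m
Base area = pi*r^2 = pi*3.3^2 = 34.211944 m^2
Volume = 34.211944 * 5.1 = 174.481 m^3

174.481 m^3


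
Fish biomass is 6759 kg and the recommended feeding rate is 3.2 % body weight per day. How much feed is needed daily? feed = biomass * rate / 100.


Feeding rate fraction = 3.2% / 100 = 0.032
Daily feed = 6759 kg * 0.032 = 216.288 kg/day

216.288 kg/day


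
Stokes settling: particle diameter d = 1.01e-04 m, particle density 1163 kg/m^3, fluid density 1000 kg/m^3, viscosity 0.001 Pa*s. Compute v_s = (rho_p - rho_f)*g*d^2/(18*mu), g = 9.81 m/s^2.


Density difference: rho_p - rho_f = 1163 - 1000 = 163 kg/m^3
d^2 = (1.01e-04)^2 = 1.0201e-08 m^2
Numerator = (rho_p - rho_f) * g * d^2 = 163 * 9.81 * 1.0201e-08 = 1.6311705e-05
Denominator = 18 * mu = 18 * 0.001 = 0.018
v_s = 1.6311705e-05 / 0.018 = 9.06206e-04 m/s
Check: Re = rho_f * v_s * d / mu = 1000 * 9.06206e-04 * 1.01e-04 / 0.001 = 0.0915 < 1, so Stokes' law applies.

9.06206e-04 m/s


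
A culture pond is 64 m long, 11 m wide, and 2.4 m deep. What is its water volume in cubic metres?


Base area = L * W = 64 * 11 = 704 m^2
Volume = area * depth = 704 * 2.4 = 1689.6 m^3

1689.6 m^3


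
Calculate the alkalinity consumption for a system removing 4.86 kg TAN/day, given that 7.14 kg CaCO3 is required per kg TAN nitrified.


Alkalinity factor: 7.14 kg CaCO3 consumed per kg TAN nitrified
alk = 4.86 kg TAN * 7.14 = 34.7004 kg CaCO3/day

34.7004 kg CaCO3/day


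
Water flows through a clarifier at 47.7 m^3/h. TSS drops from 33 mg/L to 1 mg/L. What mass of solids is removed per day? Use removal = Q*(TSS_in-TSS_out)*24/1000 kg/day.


Concentration drop: TSS_in - TSS_out = 33 - 1 = 32 mg/L
Hourly solids removed = Q * dTSS = 47.7 m^3/h * 32 mg/L = 1526.4 g/h  (m^3/h * mg/L = g/h)
Daily solids removed = 1526.4 * 24 = 36633.6 g/day
Convert g to kg: 36633.6 / 1000 = 36.6336 kg/day

36.6336 kg/day


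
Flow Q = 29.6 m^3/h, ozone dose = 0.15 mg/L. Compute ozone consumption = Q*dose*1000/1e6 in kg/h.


O3 demand (mg/h) = Q * dose * 1000 = 29.6 * 0.15 * 1000 = 4440 mg/h
Convert mg to kg: 4440 / 1e6 = 0.00444 kg/h

0.00444 kg/h


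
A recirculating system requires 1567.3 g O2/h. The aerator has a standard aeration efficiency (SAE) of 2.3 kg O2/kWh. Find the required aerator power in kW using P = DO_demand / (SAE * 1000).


SAE in g O2/kWh = 2.3 * 1000 = 2300 g/kWh
P = DO_demand / SAE_g = 1567.3 / 2300 = 0.681435 kW

0.681435 kW


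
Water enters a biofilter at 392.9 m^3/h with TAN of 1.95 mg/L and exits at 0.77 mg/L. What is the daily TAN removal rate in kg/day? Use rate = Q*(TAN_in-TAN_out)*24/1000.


Concentration drop: TAN_in - TAN_out = 1.95 - 0.77 = 1.18 mg/L
Hourly TAN removed = Q * dTAN = 392.9 m^3/h * 1.18 mg/L = 463.622 g/h  (m^3/h * mg/L = g/h)
Daily TAN removed = 463.622 * 24 = 11126.928 g/day
Convert to kg/day: 11126.928 / 1000 = 11.126928 kg/day

11.126928 kg/day


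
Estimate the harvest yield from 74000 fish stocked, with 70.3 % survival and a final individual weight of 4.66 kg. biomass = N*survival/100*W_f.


Survivors = 74000 * 70.3/100 = 52022 fish
Harvest biomass = survivors * W_f = 52022 * 4.66 = 242422.52 kg

242422.52 kg


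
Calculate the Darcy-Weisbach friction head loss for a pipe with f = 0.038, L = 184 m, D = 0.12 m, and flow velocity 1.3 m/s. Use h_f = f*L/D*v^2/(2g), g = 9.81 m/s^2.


v^2 = 1.3^2 = 1.69 m^2/s^2
L/D = 184/0.12 = 1533.3333
h_f = f*(L/D)*v^2/(2g) = 0.038 * 1533.3333 * 1.69 / 19.62 = 5.01889 m

5.01889 m


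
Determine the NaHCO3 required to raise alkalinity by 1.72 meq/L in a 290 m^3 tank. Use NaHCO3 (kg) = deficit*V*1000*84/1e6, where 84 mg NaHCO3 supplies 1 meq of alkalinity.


Tank volume in L = 290 m^3 * 1000 = 290000 L
Total meq required = 1.72 meq/L * 290000 L = 498800 meq
NaHCO3 mass = 498800 meq * 84 mg/meq / 1e6 = 41.8992 kg

41.8992 kg


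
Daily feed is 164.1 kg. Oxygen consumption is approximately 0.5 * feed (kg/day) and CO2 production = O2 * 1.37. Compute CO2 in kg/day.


O2 = 164.1 * 0.5 = 82.05
CO2 = 82.05 * 1.37 = 112.4085

112.4085 kg/day


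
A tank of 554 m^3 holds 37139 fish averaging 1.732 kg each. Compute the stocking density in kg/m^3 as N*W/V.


Total biomass = 37139 fish * 1.732 kg = 64324.748 kg
Density = total biomass / volume = 64324.748 / 554 = 116.11 kg/m^3

116.11 kg/m^3


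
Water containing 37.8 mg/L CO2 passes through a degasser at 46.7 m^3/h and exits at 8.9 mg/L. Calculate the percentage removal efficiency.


CO2_out / CO2_in = 8.9 / 37.8 = 0.23544974
Fraction remaining = 0.23544974
efficiency = (1 - 0.23544974) * 100 = 76.455 %

76.455 %


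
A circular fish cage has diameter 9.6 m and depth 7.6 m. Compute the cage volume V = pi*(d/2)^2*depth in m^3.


r = d/2 = 9.6/2 = 4.8 m
Base area = pi*r^2 = pi*4.8^2 = 72.382295 m^2
Volume = 72.382295 * 7.6 = 550.105 m^3

550.105 m^3


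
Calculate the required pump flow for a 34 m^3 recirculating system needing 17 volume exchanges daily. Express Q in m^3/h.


Daily recirculation volume = 34 m^3 * 17 = 578 m^3/day
Flow rate Q = daily volume / 24 h = 578 / 24 = 24.0833 m^3/h

24.0833 m^3/h


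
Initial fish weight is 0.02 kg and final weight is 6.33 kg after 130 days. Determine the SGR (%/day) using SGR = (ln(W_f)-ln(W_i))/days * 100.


ln(W_f) = ln(6.33) = 1.8453002
ln(W_i) = ln(0.02) = -3.912023
ln(W_f) - ln(W_i) = 1.8453002 - -3.912023 = 5.7573232
SGR = 5.7573232 / 130 * 100 = 4.42871 %/day

4.42871 %/day


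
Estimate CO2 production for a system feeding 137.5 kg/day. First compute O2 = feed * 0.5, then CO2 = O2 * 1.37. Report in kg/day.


O2 = 137.5 * 0.5 = 68.75
CO2 = 68.75 * 1.37 = 94.1875

94.1875 kg/day


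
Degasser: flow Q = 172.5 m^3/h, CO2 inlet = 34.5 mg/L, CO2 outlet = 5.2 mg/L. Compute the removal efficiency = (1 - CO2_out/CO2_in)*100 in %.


CO2_out / CO2_in = 5.2 / 34.5 = 0.15072464
Fraction remaining = 0.15072464
efficiency = (1 - 0.15072464) * 100 = 84.9275 %

84.9275 %


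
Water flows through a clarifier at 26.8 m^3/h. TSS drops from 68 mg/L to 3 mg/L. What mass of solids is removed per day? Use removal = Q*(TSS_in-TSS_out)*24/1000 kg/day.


Concentration drop: TSS_in - TSS_out = 68 - 3 = 65 mg/L
Hourly solids removed = Q * dTSS = 26.8 m^3/h * 65 mg/L = 1742 g/h  (m^3/h * mg/L = g/h)
Daily solids removed = 1742 * 24 = 41808 g/day
Convert g to kg: 41808 / 1000 = 41.808 kg/day

41.808 kg/day


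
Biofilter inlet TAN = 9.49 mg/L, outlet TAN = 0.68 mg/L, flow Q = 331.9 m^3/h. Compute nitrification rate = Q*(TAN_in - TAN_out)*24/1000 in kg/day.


Concentration drop: TAN_in - TAN_out = 9.49 - 0.68 = 8.81 mg/L
Hourly TAN removed = Q * dTAN = 331.9 m^3/h * 8.81 mg/L = 2924.039 g/h  (m^3/h * mg/L = g/h)
Daily TAN removed = 2924.039 * 24 = 70176.936 g/day
Convert to kg/day: 70176.936 / 1000 = 70.176936 kg/day

70.176936 kg/day


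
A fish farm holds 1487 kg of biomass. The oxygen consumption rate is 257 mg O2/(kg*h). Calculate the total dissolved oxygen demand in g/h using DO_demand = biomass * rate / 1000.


Total O2 consumption (mg/h) = 1487 kg * 257 mg/(kg*h) = 382159 mg/h
Convert to g/h: 382159 / 1000 = 382.159 g/h

382.159 g/h


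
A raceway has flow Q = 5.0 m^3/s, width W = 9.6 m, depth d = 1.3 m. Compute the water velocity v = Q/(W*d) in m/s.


Cross-sectional area = W * d = 9.6 * 1.3 = 12.48 m^2
Velocity = Q / A = 5.0 / 12.48 = 0.400641 m/s

0.400641 m/s


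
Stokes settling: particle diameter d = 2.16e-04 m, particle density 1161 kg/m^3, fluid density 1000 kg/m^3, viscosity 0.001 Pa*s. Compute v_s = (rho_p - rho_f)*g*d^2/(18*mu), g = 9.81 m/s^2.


Density difference: rho_p - rho_f = 1161 - 1000 = 161 kg/m^3
d^2 = (2.16e-04)^2 = 4.6656e-08 m^2
Numerator = (rho_p - rho_f) * g * d^2 = 161 * 9.81 * 4.6656e-08 = 7.3688953e-05
Denominator = 18 * mu = 18 * 0.001 = 0.018
v_s = 7.3688953e-05 / 0.018 = 0.00409383 m/s
Check: Re = rho_f * v_s * d / mu = 1000 * 0.00409383 * 2.16e-04 / 0.001 = 0.884 < 1, so Stokes' law applies.

0.00409383 m/s


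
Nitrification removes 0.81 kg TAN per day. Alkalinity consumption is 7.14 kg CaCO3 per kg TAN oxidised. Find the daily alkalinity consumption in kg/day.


Alkalinity factor: 7.14 kg CaCO3 consumed per kg TAN nitrified
alk = 0.81 kg TAN * 7.14 = 5.7834 kg CaCO3/day

5.7834 kg CaCO3/day


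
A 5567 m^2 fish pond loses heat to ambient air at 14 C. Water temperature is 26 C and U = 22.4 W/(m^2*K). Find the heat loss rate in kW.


Temperature difference dT = 26 - 14 = 12 K
Heat loss (W) = U * A * dT = 22.4 * 5567 * 12 = 1496409.6 W
Convert to kW: 1496409.6 / 1000 = 1496.4096 kW

1496.4096 kW


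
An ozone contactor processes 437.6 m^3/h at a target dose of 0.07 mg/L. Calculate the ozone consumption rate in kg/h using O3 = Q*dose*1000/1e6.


O3 demand (mg/h) = Q * dose * 1000 = 437.6 * 0.07 * 1000 = 30632 mg/h
Convert mg to kg: 30632 / 1e6 = 0.030632 kg/h

0.030632 kg/h


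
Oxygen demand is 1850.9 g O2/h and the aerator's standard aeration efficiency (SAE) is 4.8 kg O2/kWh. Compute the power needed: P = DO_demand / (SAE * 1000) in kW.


SAE in g O2/kWh = 4.8 * 1000 = 4800 g/kWh
P = DO_demand / SAE_g = 1850.9 / 4800 = 0.385604 kW

0.385604 kW


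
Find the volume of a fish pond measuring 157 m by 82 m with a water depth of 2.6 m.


Base area = L * W = 157 * 82 = 12874 m^2
Volume = area * depth = 12874 * 2.6 = 33472.4 m^3

33472.4 m^3


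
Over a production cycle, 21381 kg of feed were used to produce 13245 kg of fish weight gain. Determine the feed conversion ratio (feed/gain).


FCR = feed consumed / weight gained
FCR = 21381 kg / 13245 kg = 1.61427

1.61427


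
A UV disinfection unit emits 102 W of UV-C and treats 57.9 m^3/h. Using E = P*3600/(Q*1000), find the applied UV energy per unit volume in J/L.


Energy delivered per hour = 102 W * 3600 s = 367200 J/h
Volume treated per hour = 57.9 m^3/h * 1000 = 57900 L/h
dose = 367200 / 57900 = 6.34197 J/L

6.34197 J/L


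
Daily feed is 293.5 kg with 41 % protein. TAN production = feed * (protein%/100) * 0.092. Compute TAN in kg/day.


Protein in feed = 293.5 * 41/100 = 120.335 kg/day
TAN = protein * 0.092 = 120.335 * 0.092 = 11.07082 kg/day

11.07082 kg/day


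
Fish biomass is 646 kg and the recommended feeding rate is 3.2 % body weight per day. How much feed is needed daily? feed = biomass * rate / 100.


Feeding rate fraction = 3.2% / 100 = 0.032
Daily feed = 646 kg * 0.032 = 20.672 kg/day

20.672 kg/day


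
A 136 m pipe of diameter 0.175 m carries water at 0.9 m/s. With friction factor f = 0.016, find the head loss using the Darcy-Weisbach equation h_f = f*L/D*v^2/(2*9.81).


v^2 = 0.9^2 = 0.81 m^2/s^2
L/D = 136/0.175 = 777.14286
h_f = f*(L/D)*v^2/(2g) = 0.016 * 777.14286 * 0.81 / 19.62 = 0.513342 m

0.513342 m


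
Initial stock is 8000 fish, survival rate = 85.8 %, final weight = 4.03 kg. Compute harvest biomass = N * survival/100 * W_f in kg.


Survivors = 8000 * 85.8/100 = 6864 fish
Harvest biomass = survivors * W_f = 6864 * 4.03 = 27661.92 kg

27661.92 kg


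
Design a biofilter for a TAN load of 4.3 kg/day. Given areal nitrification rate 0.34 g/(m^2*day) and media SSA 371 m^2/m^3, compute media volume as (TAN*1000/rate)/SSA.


A = 4.3*1000 / 0.34 = 12647.059 m^2
V = 12647.059 / 371 = 34.0891

34.0891 m^3


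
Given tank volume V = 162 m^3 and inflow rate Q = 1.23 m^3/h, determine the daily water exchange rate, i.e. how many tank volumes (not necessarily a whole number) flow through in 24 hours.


Daily flow volume = 1.23 m^3/h * 24 h = 29.52 m^3/day
Exchanges = daily flow / tank volume = 29.52 / 162 = 0.182222 exchanges/day

0.182222 exchanges/day


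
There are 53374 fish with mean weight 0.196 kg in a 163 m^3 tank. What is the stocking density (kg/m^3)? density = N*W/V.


Total biomass = 53374 fish * 0.196 kg = 10461.304 kg
Density = total biomass / volume = 10461.304 / 163 = 64.1798 kg/m^3

64.1798 kg/m^3


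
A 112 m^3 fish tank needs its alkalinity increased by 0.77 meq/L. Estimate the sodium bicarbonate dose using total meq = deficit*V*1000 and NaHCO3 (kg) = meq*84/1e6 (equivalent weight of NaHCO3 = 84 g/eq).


Tank volume in L = 112 m^3 * 1000 = 112000 L
Total meq required = 0.77 meq/L * 112000 L = 86240 meq
NaHCO3 mass = 86240 meq * 84 mg/meq / 1e6 = 7.24416 kg

7.24416 kg


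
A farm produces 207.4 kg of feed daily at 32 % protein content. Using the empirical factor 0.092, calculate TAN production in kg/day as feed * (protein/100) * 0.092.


Protein in feed = 207.4 * 32/100 = 66.368 kg/day
TAN = protein * 0.092 = 66.368 * 0.092 = 6.105856 kg/day

6.105856 kg/day


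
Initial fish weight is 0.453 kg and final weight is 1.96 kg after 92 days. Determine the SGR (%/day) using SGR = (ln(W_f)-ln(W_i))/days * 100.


ln(W_f) = ln(1.96) = 0.67294447
ln(W_i) = ln(0.453) = -0.79186315
ln(W_f) - ln(W_i) = 0.67294447 - -0.79186315 = 1.4648076
SGR = 1.4648076 / 92 * 100 = 1.59218 %/day

1.59218 %/day


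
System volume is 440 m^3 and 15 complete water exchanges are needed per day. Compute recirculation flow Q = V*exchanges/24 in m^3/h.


Daily recirculation volume = 440 m^3 * 15 = 6600 m^3/day
Flow rate Q = daily volume / 24 h = 6600 / 24 = 275 m^3/h

275 m^3/h


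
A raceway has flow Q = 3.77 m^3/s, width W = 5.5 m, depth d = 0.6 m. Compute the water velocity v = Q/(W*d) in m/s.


Cross-sectional area = W * d = 5.5 * 0.6 = 3.3 m^2
Velocity = Q / A = 3.77 / 3.3 = 1.14242 m/s

1.14242 m/s


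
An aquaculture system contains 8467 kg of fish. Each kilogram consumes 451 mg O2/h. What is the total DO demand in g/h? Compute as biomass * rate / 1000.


Total O2 consumption (mg/h) = 8467 kg * 451 mg/(kg*h) = 3818617 mg/h
Convert to g/h: 3818617 / 1000 = 3818.617 g/h

3818.617 g/h


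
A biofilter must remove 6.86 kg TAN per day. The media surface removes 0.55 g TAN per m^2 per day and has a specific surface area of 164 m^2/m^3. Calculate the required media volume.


A = 6.86*1000 / 0.55 = 12472.727 m^2
V = 12472.727 / 164 = 76.0532

76.0532 m^3


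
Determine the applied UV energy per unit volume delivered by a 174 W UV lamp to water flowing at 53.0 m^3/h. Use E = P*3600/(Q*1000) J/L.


Energy delivered per hour = 174 W * 3600 s = 626400 J/h
Volume treated per hour = 53.0 m^3/h * 1000 = 53000 L/h
dose = 626400 / 53000 = 11.8189 J/L

11.8189 J/L


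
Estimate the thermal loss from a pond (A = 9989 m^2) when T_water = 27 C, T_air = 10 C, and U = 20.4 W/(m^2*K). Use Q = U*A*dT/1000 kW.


Temperature difference dT = 27 - 10 = 17 K
Heat loss (W) = U * A * dT = 20.4 * 9989 * 17 = 3464185.2 W
Convert to kW: 3464185.2 / 1000 = 3464.1852 kW

3464.1852 kW


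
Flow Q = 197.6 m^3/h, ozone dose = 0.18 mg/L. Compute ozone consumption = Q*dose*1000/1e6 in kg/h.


O3 demand (mg/h) = Q * dose * 1000 = 197.6 * 0.18 * 1000 = 35568 mg/h
Convert mg to kg: 35568 / 1e6 = 0.035568 kg/h

0.035568 kg/h


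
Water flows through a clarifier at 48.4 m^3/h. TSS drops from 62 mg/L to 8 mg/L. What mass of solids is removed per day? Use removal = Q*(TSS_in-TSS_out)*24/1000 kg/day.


Concentration drop: TSS_in - TSS_out = 62 - 8 = 54 mg/L
Hourly solids removed = Q * dTSS = 48.4 m^3/h * 54 mg/L = 2613.6 g/h  (m^3/h * mg/L = g/h)
Daily solids removed = 2613.6 * 24 = 62726.4 g/day
Convert g to kg: 62726.4 / 1000 = 62.7264 kg/day

62.7264 kg/day


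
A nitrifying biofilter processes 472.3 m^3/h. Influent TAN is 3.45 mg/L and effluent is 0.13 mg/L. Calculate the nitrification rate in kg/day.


Concentration drop: TAN_in - TAN_out = 3.45 - 0.13 = 3.32 mg/L
Hourly TAN removed = Q * dTAN = 472.3 m^3/h * 3.32 mg/L = 1568.036 g/h  (m^3/h * mg/L = g/h)
Daily TAN removed = 1568.036 * 24 = 37632.864 g/day
Convert to kg/day: 37632.864 / 1000 = 37.632864 kg/day

37.632864 kg/day


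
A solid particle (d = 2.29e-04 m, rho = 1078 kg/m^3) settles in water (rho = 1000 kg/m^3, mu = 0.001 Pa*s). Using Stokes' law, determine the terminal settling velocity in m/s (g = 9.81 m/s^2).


Density difference: rho_p - rho_f = 1078 - 1000 = 78 kg/m^3
d^2 = (2.29e-04)^2 = 5.2441e-08 m^2
Numerator = (rho_p - rho_f) * g * d^2 = 78 * 9.81 * 5.2441e-08 = 4.0126804e-05
Denominator = 18 * mu = 18 * 0.001 = 0.018
v_s = 4.0126804e-05 / 0.018 = 0.00222927 m/s
Check: Re = rho_f * v_s * d / mu = 1000 * 0.00222927 * 2.29e-04 / 0.001 = 0.511 < 1, so Stokes' law applies.

0.00222927 m/s


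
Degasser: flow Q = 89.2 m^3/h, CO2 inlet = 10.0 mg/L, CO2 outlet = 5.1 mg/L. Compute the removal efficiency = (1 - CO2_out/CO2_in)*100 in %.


CO2_out / CO2_in = 5.1 / 10.0 = 0.51
Fraction remaining = 0.51
efficiency = (1 - 0.51) * 100 = 49 %

49 %


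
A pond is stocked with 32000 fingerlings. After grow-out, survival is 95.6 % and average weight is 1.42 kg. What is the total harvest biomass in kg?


Survivors = 32000 * 95.6/100 = 30592 fish
Harvest biomass = survivors * W_f = 30592 * 1.42 = 43440.64 kg

43440.64 kg


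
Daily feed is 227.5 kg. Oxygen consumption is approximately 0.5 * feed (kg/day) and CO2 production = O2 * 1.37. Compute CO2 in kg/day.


O2 = 227.5 * 0.5 = 113.75
CO2 = 113.75 * 1.37 = 155.8375

155.8375 kg/day


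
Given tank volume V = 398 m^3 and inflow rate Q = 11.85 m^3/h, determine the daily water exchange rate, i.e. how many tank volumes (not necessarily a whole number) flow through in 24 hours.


Daily flow volume = 11.85 m^3/h * 24 h = 284.4 m^3/day
Exchanges = daily flow / tank volume = 284.4 / 398 = 0.714573 exchanges/day

0.714573 exchanges/day


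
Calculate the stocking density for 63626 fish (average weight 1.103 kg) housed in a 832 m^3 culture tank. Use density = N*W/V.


Total biomass = 63626 fish * 1.103 kg = 70179.478 kg
Density = total biomass / volume = 70179.478 / 832 = 84.3503 kg/m^3

84.3503 kg/m^3


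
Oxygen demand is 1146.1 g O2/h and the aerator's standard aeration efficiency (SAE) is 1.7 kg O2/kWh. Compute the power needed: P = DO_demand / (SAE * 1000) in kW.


SAE in g O2/kWh = 1.7 * 1000 = 1700 g/kWh
P = DO_demand / SAE_g = 1146.1 / 1700 = 0.674176 kW

0.674176 kW


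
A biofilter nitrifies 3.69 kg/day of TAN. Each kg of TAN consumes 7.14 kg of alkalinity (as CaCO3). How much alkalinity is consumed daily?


Alkalinity factor: 7.14 kg CaCO3 consumed per kg TAN nitrified
alk = 3.69 kg TAN * 7.14 = 26.3466 kg CaCO3/day

26.3466 kg CaCO3/day


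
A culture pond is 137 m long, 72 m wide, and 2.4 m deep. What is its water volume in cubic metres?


Base area = L * W = 137 * 72 = 9864 m^2
Volume = area * depth = 9864 * 2.4 = 23673.6 m^3

23673.6 m^3


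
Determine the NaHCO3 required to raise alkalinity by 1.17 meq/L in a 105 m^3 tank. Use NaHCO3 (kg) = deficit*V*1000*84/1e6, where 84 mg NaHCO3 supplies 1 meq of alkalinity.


Tank volume in L = 105 m^3 * 1000 = 105000 L
Total meq required = 1.17 meq/L * 105000 L = 122850 meq
NaHCO3 mass = 122850 meq * 84 mg/meq / 1e6 = 10.3194 kg

10.3194 kg


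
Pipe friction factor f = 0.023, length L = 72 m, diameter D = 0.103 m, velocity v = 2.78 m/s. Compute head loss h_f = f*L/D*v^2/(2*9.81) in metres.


v^2 = 2.78^2 = 7.7284 m^2/s^2
L/D = 72/0.103 = 699.02913
h_f = f*(L/D)*v^2/(2g) = 0.023 * 699.02913 * 7.7284 / 19.62 = 6.33306 m

6.33306 m


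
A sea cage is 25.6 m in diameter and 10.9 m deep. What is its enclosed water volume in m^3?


r = d/2 = 25.6/2 = 12.8 m
Base area = pi*r^2 = pi*12.8^2 = 514.71854 m^2
Volume = 514.71854 * 10.9 = 5610.43 m^3

5610.43 m^3


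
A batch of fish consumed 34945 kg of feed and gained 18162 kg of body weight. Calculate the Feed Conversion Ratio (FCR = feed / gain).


FCR = feed consumed / weight gained
FCR = 34945 kg / 18162 kg = 1.92407

1.92407


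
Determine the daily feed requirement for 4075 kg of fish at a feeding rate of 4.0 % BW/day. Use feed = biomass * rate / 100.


Feeding rate fraction = 4.0% / 100 = 0.04
Daily feed = 4075 kg * 0.04 = 163 kg/day

163 kg/day


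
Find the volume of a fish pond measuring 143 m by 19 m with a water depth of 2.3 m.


Base area = L * W = 143 * 19 = 2717 m^2
Volume = area * depth = 2717 * 2.3 = 6249.1 m^3

6249.1 m^3


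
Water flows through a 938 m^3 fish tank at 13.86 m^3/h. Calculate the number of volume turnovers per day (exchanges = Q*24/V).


Daily flow volume = 13.86 m^3/h * 24 h = 332.64 m^3/day
Exchanges = daily flow / tank volume = 332.64 / 938 = 0.354627 exchanges/day

0.354627 exchanges/day


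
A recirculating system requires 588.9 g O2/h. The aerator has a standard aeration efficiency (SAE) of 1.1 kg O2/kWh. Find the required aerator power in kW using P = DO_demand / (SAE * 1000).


SAE in g O2/kWh = 1.1 * 1000 = 1100 g/kWh
P = DO_demand / SAE_g = 588.9 / 1100 = 0.535364 kW

0.535364 kW


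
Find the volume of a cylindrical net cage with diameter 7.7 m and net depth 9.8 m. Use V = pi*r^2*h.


r = d/2 = 7.7/2 = 3.85 m
Base area = pi*r^2 = pi*3.85^2 = 46.566257 m^2
Volume = 46.566257 * 9.8 = 456.349 m^3

456.349 m^3


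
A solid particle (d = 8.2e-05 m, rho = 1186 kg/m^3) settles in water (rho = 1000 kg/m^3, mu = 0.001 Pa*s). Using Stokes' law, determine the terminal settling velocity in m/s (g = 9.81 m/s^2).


Density difference: rho_p - rho_f = 1186 - 1000 = 186 kg/m^3
d^2 = (8.2e-05)^2 = 6.724e-09 m^2
Numerator = (rho_p - rho_f) * g * d^2 = 186 * 9.81 * 6.724e-09 = 1.2269014e-05
Denominator = 18 * mu = 18 * 0.001 = 0.018
v_s = 1.2269014e-05 / 0.018 = 6.81612e-04 m/s
Check: Re = rho_f * v_s * d / mu = 1000 * 6.81612e-04 * 8.2e-05 / 0.001 = 0.0559 < 1, so Stokes' law applies.

6.81612e-04 m/s


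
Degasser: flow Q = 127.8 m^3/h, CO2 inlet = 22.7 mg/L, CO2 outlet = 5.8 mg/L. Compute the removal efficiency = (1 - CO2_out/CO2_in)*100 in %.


CO2_out / CO2_in = 5.8 / 22.7 = 0.25550661
Fraction remaining = 0.25550661
efficiency = (1 - 0.25550661) * 100 = 74.4493 %

74.4493 %


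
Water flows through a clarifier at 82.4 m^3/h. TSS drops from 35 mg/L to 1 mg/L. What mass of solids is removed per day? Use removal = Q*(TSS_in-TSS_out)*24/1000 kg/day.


Concentration drop: TSS_in - TSS_out = 35 - 1 = 34 mg/L
Hourly solids removed = Q * dTSS = 82.4 m^3/h * 34 mg/L = 2801.6 g/h  (m^3/h * mg/L = g/h)
Daily solids removed = 2801.6 * 24 = 67238.4 g/day
Convert g to kg: 67238.4 / 1000 = 67.2384 kg/day

67.2384 kg/day


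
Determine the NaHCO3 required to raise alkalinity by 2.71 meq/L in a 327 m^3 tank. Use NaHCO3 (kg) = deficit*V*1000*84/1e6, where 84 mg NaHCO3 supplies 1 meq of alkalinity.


Tank volume in L = 327 m^3 * 1000 = 327000 L
Total meq required = 2.71 meq/L * 327000 L = 886170 meq
NaHCO3 mass = 886170 meq * 84 mg/meq / 1e6 = 74.4383 kg

74.4383 kg


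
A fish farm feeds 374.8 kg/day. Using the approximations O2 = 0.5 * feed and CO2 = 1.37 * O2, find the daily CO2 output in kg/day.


O2 = 374.8 * 0.5 = 187.4
CO2 = 187.4 * 1.37 = 256.738

256.738 kg/day


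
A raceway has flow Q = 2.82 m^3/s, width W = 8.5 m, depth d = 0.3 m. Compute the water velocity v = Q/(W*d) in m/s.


Cross-sectional area = W * d = 8.5 * 0.3 = 2.55 m^2
Velocity = Q / A = 2.82 / 2.55 = 1.10588 m/s

1.10588 m/s


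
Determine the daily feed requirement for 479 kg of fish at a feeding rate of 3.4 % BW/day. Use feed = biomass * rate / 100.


Feeding rate fraction = 3.4% / 100 = 0.034
Daily feed = 479 kg * 0.034 = 16.286 kg/day

16.286 kg/day


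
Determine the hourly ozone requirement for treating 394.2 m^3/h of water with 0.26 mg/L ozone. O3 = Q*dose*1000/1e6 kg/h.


O3 demand (mg/h) = Q * dose * 1000 = 394.2 * 0.26 * 1000 = 102492 mg/h
Convert mg to kg: 102492 / 1e6 = 0.102492 kg/h

0.102492 kg/h


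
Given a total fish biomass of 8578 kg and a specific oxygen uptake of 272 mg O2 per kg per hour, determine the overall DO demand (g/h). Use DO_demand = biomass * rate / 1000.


Total O2 consumption (mg/h) = 8578 kg * 272 mg/(kg*h) = 2333216 mg/h
Convert to g/h: 2333216 / 1000 = 2333.216 g/h

2333.216 g/h


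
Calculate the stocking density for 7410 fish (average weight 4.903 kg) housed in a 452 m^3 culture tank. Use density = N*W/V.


Total biomass = 7410 fish * 4.903 kg = 36331.23 kg
Density = total biomass / volume = 36331.23 / 452 = 80.3788 kg/m^3

80.3788 kg/m^3


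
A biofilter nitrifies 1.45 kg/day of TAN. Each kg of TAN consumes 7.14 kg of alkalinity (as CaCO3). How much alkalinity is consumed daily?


Alkalinity factor: 7.14 kg CaCO3 consumed per kg TAN nitrified
alk = 1.45 kg TAN * 7.14 = 10.353 kg CaCO3/day

10.353 kg CaCO3/day


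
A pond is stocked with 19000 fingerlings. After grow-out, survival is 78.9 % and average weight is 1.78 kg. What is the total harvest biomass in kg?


Survivors = 19000 * 78.9/100 = 14991 fish
Harvest biomass = survivors * W_f = 14991 * 1.78 = 26683.98 kg

26683.98 kg


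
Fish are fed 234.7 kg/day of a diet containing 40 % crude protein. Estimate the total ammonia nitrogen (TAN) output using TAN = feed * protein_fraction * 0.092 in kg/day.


Protein in feed = 234.7 * 40/100 = 93.88 kg/day
TAN = protein * 0.092 = 93.88 * 0.092 = 8.63696 kg/day

8.63696 kg/day


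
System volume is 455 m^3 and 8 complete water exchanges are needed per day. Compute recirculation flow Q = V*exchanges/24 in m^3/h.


Daily recirculation volume = 455 m^3 * 8 = 3640 m^3/day
Flow rate Q = daily volume / 24 h = 3640 / 24 = 151.667 m^3/h

151.667 m^3/h


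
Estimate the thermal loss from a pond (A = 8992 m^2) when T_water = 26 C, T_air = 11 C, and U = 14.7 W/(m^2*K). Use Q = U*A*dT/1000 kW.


Temperature difference dT = 26 - 11 = 15 K
Heat loss (W) = U * A * dT = 14.7 * 8992 * 15 = 1982736 W
Convert to kW: 1982736 / 1000 = 1982.736 kW

1982.736 kW


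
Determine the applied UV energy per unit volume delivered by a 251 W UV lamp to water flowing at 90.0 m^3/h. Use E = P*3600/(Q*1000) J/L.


Energy delivered per hour = 251 W * 3600 s = 903600 J/h
Volume treated per hour = 90.0 m^3/h * 1000 = 90000 L/h
dose = 903600 / 90000 = 10.04 J/L

10.04 J/L


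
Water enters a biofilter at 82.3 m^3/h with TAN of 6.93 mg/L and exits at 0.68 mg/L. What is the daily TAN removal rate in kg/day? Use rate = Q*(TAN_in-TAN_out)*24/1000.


Concentration drop: TAN_in - TAN_out = 6.93 - 0.68 = 6.25 mg/L
Hourly TAN removed = Q * dTAN = 82.3 m^3/h * 6.25 mg/L = 514.375 g/h  (m^3/h * mg/L = g/h)
Daily TAN removed = 514.375 * 24 = 12345 g/day
Convert to kg/day: 12345 / 1000 = 12.345 kg/day

12.345 kg/day


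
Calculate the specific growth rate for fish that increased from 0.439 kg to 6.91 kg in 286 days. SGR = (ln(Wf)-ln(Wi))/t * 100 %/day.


ln(W_f) = ln(6.91) = 1.9329696
ln(W_i) = ln(0.439) = -0.82325587
ln(W_f) - ln(W_i) = 1.9329696 - -0.82325587 = 2.7562255
SGR = 2.7562255 / 286 * 100 = 0.963715 %/day

0.963715 %/day


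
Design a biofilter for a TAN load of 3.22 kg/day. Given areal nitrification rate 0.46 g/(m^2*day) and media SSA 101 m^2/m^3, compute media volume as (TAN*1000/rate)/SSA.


A = 3.22*1000 / 0.46 = 7000 m^2
V = 7000 / 101 = 69.3069

69.3069 m^3


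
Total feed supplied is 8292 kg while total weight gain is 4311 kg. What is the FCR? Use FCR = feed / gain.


FCR = feed consumed / weight gained
FCR = 8292 kg / 4311 kg = 1.92345

1.92345


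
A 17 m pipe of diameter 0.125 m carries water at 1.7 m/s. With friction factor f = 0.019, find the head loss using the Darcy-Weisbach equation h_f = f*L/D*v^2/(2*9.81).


v^2 = 1.7^2 = 2.89 m^2/s^2
L/D = 17/0.125 = 136
h_f = f*(L/D)*v^2/(2g) = 0.019 * 136 * 2.89 / 19.62 = 0.38062 m

0.38062 m


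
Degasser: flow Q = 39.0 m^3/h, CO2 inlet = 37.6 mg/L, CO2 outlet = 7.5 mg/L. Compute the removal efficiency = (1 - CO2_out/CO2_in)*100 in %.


CO2_out / CO2_in = 7.5 / 37.6 = 0.19946809
Fraction remaining = 0.19946809
efficiency = (1 - 0.19946809) * 100 = 80.0532 %

80.0532 %


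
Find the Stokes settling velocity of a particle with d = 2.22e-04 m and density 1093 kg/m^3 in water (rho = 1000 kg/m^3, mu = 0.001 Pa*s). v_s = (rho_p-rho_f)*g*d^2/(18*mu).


Density difference: rho_p - rho_f = 1093 - 1000 = 93 kg/m^3
d^2 = (2.22e-04)^2 = 4.9284e-08 m^2
Numerator = (rho_p - rho_f) * g * d^2 = 93 * 9.81 * 4.9284e-08 = 4.4963272e-05
Denominator = 18 * mu = 18 * 0.001 = 0.018
v_s = 4.4963272e-05 / 0.018 = 0.00249796 m/s
Check: Re = rho_f * v_s * d / mu = 1000 * 0.00249796 * 2.22e-04 / 0.001 = 0.555 < 1, so Stokes' law applies.

0.00249796 m/s


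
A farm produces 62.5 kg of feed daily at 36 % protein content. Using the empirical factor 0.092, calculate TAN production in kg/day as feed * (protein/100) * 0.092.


Protein in feed = 62.5 * 36/100 = 22.5 kg/day
TAN = protein * 0.092 = 22.5 * 0.092 = 2.07 kg/day

2.07 kg/day


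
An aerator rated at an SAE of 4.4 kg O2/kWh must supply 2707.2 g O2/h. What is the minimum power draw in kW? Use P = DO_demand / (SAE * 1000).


SAE in g O2/kWh = 4.4 * 1000 = 4400 g/kWh
P = DO_demand / SAE_g = 2707.2 / 4400 = 0.615273 kW

0.615273 kW


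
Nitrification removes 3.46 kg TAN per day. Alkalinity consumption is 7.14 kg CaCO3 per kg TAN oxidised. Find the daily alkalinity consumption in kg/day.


Alkalinity factor: 7.14 kg CaCO3 consumed per kg TAN nitrified
alk = 3.46 kg TAN * 7.14 = 24.7044 kg CaCO3/day

24.7044 kg CaCO3/day


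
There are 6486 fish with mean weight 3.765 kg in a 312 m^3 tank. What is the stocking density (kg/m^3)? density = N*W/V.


Total biomass = 6486 fish * 3.765 kg = 24419.79 kg
Density = total biomass / volume = 24419.79 / 312 = 78.2686 kg/m^3

78.2686 kg/m^3


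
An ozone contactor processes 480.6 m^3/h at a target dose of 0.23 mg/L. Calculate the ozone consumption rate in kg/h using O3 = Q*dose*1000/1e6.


O3 demand (mg/h) = Q * dose * 1000 = 480.6 * 0.23 * 1000 = 110538 mg/h
Convert mg to kg: 110538 / 1e6 = 0.110538 kg/h

0.110538 kg/h


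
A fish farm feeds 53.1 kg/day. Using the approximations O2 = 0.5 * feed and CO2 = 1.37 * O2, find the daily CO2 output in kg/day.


O2 = 53.1 * 0.5 = 26.55
CO2 = 26.55 * 1.37 = 36.3735

36.3735 kg/day


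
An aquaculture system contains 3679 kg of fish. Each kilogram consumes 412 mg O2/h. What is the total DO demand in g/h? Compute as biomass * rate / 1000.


Total O2 consumption (mg/h) = 3679 kg * 412 mg/(kg*h) = 1515748 mg/h
Convert to g/h: 1515748 / 1000 = 1515.748 g/h

1515.748 g/h
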